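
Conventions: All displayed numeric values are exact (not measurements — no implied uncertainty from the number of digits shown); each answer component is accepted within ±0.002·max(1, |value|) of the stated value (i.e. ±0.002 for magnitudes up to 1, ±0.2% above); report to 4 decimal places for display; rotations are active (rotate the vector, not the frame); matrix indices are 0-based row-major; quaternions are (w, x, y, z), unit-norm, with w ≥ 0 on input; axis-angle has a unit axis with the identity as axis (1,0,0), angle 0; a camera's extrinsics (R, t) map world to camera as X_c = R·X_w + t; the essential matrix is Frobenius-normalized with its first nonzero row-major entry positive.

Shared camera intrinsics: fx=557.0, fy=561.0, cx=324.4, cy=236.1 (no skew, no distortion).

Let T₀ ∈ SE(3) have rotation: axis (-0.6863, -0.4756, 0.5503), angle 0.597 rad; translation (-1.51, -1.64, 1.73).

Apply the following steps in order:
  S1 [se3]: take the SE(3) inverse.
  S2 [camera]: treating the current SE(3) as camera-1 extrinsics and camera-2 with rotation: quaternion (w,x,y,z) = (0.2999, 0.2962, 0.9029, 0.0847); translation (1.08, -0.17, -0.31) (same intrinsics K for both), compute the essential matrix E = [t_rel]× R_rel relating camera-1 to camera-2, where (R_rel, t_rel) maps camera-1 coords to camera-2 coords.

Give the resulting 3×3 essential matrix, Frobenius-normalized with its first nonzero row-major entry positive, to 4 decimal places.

after S1 (invert_se3): R=[0.9085 0.3658 0.2020; -0.2529 0.8661 -0.4311; -0.3327 0.3405 0.8794], t=(1.6222, 1.7844, -1.4652)
after S2 (essential): [0.4687 -0.1915 0.2203; 0.2998 -0.4300 -0.0707; 0.2281 0.4028 0.4484]

matrix = [0.4687 -0.1915 0.2203; 0.2998 -0.4300 -0.0707; 0.2281 0.4028 0.4484]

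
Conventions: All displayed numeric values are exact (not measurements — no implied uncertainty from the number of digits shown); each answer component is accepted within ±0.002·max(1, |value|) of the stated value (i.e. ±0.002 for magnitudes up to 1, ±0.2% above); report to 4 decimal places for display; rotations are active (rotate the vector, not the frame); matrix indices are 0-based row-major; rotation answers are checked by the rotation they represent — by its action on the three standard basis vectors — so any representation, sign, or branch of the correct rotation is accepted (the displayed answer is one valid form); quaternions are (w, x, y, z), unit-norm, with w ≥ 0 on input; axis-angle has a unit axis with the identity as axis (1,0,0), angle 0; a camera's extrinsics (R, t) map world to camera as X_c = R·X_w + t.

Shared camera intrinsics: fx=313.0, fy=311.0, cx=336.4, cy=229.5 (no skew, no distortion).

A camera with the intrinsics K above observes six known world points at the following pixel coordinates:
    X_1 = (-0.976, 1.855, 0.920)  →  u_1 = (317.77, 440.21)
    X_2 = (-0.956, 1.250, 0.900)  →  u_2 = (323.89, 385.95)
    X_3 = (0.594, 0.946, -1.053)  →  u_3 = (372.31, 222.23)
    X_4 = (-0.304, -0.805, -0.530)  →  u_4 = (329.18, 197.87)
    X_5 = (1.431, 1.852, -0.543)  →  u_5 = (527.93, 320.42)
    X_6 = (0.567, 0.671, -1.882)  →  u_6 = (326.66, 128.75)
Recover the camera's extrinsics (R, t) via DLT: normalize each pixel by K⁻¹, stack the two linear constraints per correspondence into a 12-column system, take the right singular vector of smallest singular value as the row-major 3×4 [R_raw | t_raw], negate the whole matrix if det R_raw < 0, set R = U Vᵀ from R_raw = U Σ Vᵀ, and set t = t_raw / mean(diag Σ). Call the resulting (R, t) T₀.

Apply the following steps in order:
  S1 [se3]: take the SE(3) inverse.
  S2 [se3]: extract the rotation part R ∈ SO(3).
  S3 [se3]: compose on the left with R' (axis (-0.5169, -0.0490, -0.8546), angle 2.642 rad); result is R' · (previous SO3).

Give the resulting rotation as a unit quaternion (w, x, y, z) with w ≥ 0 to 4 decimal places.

rotation (quat) = (0.4809, -0.5245, -0.4186, -0.5642)

source (pnp_recover): camera pose = R=[0.8810 -0.0718 0.4676; -0.3289 0.6174 0.7146; -0.3400 -0.7834 0.5203], t=(0.3499, 0.3000, 4.2201)
after S1 (invert_se3): R=[0.8810 -0.3289 -0.3400; -0.0718 0.6174 -0.7834; 0.4676 0.7146 0.5203], t=(1.2252, 3.1457, -2.5739)
after S2 (rot_of_se3): [0.8810 -0.3289 -0.3400; -0.0718 0.6174 -0.7834; 0.4676 0.7146 0.5203]
after S3 (compose_so3): [0.0128 0.9819 0.1892; -0.1036 -0.1869 0.9769; 0.9945 -0.0321 0.0993]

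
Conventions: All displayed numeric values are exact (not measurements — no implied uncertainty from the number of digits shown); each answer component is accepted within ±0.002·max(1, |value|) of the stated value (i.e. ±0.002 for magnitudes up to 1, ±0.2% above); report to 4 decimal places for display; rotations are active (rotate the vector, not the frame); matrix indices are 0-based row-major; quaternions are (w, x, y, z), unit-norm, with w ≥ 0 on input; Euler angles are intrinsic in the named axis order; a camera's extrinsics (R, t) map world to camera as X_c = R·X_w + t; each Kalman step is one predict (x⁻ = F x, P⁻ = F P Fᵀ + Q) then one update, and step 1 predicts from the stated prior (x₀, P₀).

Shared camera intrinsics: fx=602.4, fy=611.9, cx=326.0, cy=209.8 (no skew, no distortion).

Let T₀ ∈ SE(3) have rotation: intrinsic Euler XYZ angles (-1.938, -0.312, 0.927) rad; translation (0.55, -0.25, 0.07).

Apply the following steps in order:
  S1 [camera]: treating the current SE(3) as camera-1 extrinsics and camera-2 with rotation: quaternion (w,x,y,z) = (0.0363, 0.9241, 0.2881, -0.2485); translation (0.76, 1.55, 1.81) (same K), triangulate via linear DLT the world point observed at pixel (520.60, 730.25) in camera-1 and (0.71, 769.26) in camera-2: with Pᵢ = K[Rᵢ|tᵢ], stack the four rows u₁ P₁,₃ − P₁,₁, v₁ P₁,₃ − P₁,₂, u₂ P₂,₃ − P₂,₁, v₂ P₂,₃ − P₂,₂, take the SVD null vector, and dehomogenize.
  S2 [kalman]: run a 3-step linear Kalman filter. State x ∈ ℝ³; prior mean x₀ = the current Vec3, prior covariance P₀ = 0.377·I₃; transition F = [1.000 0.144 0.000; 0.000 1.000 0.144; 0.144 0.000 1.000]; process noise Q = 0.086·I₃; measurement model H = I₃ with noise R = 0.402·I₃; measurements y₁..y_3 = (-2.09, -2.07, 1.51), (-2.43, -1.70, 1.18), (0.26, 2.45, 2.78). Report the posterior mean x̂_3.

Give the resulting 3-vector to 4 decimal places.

after S1 (triangulate): (-1.1557, -0.9723, 0.7917)
after S2 (kf_track): (-1.1267, 0.3007, 1.6970)

result = (-1.1267, 0.3007, 1.6970)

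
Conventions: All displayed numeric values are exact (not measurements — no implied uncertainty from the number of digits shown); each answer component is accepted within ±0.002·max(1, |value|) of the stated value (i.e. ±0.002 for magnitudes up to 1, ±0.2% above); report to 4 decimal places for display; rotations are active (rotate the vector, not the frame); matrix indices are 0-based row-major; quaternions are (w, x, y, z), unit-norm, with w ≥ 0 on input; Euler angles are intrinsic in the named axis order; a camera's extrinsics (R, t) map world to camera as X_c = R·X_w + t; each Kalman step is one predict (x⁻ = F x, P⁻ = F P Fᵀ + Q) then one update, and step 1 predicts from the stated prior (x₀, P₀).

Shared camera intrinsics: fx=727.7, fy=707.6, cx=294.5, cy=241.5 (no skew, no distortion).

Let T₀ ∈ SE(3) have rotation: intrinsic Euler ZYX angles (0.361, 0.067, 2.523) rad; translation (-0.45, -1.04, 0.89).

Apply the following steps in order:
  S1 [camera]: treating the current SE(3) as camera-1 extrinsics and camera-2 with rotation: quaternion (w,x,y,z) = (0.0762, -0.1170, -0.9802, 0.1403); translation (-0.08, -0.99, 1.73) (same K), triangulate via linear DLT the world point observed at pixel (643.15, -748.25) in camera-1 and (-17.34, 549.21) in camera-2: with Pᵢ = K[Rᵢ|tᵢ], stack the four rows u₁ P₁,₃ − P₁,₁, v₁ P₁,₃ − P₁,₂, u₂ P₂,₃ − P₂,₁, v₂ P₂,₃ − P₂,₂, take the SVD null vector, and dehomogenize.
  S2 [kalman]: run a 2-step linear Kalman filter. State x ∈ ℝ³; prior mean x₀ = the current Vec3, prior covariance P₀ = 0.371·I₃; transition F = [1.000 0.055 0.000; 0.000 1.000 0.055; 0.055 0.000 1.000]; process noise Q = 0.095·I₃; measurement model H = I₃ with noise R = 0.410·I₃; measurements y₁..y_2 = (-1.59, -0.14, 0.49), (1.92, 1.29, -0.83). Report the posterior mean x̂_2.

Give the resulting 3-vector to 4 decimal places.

result = (0.5581, 0.9255, -0.1294)

after S1 (triangulate): (0.6803, 1.4738, 0.2770)
after S2 (kf_track): (0.5581, 0.9255, -0.1294)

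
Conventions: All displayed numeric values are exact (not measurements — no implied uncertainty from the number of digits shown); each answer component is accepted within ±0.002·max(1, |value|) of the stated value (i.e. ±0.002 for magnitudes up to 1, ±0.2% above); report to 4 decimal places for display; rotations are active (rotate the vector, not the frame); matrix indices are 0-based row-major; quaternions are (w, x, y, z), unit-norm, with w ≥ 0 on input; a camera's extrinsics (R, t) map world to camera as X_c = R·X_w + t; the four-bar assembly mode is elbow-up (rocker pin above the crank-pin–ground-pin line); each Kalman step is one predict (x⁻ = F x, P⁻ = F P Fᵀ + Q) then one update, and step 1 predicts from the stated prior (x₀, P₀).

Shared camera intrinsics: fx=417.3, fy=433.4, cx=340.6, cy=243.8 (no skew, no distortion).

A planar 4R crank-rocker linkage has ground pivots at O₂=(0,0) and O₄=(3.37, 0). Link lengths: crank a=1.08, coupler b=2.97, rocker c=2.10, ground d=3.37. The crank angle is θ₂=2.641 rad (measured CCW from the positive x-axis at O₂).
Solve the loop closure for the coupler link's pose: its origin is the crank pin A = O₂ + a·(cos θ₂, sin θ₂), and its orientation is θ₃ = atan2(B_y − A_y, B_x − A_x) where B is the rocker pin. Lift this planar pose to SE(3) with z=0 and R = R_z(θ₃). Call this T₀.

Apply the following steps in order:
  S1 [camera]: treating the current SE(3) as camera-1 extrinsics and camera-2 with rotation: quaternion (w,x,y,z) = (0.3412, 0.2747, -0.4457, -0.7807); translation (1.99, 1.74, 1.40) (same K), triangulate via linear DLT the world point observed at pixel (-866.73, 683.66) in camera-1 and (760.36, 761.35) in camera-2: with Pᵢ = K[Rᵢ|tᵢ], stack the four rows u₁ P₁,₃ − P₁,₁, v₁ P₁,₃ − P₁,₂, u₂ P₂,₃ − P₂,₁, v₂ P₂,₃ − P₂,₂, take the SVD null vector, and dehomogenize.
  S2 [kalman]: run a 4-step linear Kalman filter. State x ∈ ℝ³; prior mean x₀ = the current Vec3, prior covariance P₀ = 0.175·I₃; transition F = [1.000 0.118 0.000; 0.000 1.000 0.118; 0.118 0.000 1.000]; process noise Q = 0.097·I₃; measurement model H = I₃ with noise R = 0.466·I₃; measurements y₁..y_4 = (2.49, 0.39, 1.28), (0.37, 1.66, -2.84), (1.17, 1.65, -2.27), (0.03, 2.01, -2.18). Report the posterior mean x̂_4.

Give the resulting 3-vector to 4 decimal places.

source (fourbar_fk): coupler pose = R=[0.9477 -0.3193 0.0000; 0.3193 0.9477 0.0000; 0.0000 0.0000 1.0000], t=(-0.9475, 0.5183, 0.0000)
after S1 (triangulate): (-0.7586, 0.3691, 0.6167)
after S2 (kf_track): (0.5490, 1.3006, -1.4017)

result = (0.5490, 1.3006, -1.4017)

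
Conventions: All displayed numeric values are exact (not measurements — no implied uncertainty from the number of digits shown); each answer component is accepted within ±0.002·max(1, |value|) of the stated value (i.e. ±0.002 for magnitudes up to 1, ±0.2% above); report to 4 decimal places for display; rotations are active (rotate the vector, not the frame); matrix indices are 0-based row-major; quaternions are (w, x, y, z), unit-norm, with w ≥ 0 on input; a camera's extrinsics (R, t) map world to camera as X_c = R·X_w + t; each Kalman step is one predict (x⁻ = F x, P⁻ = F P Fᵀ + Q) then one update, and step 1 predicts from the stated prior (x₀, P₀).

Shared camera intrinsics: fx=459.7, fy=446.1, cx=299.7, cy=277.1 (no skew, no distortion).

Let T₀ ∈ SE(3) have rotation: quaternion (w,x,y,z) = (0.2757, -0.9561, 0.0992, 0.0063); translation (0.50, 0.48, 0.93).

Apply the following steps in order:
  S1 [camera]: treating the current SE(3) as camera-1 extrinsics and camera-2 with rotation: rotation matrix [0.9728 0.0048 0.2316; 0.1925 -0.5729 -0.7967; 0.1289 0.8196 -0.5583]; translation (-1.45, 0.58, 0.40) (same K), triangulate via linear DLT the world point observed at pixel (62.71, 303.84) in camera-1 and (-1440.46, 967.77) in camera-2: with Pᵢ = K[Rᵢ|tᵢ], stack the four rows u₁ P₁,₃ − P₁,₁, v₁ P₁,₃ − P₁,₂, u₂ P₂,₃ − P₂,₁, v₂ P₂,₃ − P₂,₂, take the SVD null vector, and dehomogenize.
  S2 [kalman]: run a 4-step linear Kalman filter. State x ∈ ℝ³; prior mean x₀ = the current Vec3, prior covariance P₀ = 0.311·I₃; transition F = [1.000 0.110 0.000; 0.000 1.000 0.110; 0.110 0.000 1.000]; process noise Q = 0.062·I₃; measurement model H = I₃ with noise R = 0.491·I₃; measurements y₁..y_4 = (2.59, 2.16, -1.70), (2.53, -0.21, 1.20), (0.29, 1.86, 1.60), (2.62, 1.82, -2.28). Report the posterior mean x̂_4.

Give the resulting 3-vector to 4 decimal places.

after S1 (triangulate): (-1.6219, -0.0640, -1.3306)
after S2 (kf_track): (1.5397, 1.2216, -0.3435)

result = (1.5397, 1.2216, -0.3435)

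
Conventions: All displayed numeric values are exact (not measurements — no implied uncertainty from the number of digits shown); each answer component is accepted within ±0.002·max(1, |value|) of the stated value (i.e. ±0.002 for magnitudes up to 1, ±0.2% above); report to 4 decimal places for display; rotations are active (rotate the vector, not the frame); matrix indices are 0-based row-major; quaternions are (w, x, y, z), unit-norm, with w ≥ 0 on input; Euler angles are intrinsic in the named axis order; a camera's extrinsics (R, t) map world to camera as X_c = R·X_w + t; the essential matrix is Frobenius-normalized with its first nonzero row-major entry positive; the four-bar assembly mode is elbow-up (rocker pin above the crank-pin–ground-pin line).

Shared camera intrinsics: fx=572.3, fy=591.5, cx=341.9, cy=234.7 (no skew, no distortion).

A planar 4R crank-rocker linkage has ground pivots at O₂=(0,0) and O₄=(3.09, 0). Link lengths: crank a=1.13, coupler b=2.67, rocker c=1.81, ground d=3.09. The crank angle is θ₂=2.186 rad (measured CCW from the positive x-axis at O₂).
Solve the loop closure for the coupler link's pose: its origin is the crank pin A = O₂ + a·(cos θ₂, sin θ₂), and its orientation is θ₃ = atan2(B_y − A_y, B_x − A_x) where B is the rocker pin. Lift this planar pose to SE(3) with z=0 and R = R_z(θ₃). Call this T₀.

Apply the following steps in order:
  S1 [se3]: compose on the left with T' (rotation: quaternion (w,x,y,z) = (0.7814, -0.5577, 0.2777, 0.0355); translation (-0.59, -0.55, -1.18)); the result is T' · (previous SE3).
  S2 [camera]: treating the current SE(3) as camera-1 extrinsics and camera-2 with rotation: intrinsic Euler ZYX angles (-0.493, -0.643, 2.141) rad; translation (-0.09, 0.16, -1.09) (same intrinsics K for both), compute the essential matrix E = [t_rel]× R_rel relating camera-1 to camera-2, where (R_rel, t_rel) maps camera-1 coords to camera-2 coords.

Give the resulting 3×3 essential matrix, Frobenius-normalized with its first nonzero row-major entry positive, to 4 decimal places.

source (fourbar_fk): coupler pose = R=[0.9823 -0.1871 0.0000; 0.1871 0.9823 0.0000; 0.0000 0.0000 1.0000], t=(-0.6522, 0.9228, 0.0000)
after S1 (compose_se3): R=[0.7600 -0.5166 0.3944; -0.1795 0.4164 0.8913; -0.6246 -0.7482 0.2237], t=(-1.4770, -0.0377, -1.6573)
after S2 (essential): [0.3296 0.5191 -0.2007; 0.5309 -0.3946 -0.2413; 0.0928 0.2703 -0.0648]

matrix = [0.3296 0.5191 -0.2007; 0.5309 -0.3946 -0.2413; 0.0928 0.2703 -0.0648]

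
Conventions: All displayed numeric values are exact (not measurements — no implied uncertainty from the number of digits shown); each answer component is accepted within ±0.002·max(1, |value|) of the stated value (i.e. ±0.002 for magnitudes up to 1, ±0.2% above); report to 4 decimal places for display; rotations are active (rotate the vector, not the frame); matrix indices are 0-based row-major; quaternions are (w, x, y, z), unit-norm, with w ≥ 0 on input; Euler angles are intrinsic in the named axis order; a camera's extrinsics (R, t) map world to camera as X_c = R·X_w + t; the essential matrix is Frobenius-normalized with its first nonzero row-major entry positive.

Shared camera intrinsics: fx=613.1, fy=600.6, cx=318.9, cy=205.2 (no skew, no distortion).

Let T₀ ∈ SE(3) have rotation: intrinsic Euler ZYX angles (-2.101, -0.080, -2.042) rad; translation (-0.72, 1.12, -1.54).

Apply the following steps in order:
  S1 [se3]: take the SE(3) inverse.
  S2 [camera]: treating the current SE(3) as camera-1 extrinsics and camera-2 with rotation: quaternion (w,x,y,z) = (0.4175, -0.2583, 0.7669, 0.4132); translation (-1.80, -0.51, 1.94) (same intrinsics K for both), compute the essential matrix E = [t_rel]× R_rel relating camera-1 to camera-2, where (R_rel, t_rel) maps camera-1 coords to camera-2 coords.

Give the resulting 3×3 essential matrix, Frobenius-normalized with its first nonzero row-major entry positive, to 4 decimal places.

after S1 (invert_se3): R=[-0.5041 -0.8599 0.0799; -0.4276 0.1681 -0.8882; 0.7503 -0.4819 -0.4525], t=(0.7233, -1.8640, 0.3831)
after S2 (essential): [0.1798 0.2113 0.4810; 0.5104 0.1627 -0.4253; 0.3238 0.2314 0.2556]

matrix = [0.1798 0.2113 0.4810; 0.5104 0.1627 -0.4253; 0.3238 0.2314 0.2556]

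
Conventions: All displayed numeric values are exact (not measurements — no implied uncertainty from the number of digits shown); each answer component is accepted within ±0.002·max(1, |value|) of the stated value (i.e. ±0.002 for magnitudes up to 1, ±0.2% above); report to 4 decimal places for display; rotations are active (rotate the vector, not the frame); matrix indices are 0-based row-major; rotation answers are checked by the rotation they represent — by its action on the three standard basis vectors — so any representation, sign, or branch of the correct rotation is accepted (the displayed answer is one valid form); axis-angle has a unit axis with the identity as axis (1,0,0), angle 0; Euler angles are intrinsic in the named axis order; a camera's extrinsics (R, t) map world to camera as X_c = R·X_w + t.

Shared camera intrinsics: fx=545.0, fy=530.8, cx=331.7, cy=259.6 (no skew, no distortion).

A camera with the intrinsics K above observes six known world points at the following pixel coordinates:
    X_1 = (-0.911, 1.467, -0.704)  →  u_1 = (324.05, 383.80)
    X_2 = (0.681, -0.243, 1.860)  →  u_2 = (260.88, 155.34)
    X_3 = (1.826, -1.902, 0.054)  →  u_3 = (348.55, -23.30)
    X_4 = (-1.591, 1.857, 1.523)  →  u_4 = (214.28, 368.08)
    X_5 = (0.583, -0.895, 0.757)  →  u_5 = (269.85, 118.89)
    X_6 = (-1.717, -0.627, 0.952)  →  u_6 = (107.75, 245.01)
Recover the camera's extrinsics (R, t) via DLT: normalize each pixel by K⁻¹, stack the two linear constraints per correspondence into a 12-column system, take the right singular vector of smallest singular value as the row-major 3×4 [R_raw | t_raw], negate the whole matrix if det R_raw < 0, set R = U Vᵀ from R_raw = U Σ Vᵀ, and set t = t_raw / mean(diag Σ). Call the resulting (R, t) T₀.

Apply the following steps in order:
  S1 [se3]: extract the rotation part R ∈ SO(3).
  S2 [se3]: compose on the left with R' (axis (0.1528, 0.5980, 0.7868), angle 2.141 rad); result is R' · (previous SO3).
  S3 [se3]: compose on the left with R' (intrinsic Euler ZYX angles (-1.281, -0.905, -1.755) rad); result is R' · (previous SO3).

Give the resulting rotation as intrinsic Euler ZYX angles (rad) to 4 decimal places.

source (pnp_recover): camera pose = R=[0.7377 0.4006 -0.5434; -0.5902 0.7734 -0.2312; 0.3277 0.4912 0.8070], t=(-0.3800, -0.4700, 5.9797)
after S1 (rot_of_se3): [0.7377 0.4006 -0.5434; -0.5902 0.7734 -0.2312; 0.3277 0.4912 0.8070]
after S2 (compose_so3): [0.1618 -0.2671 0.9500; 0.7813 0.6228 0.0420; -0.6029 0.7354 0.3094]
after S3 (compose_so3): [-0.5288 0.7042 0.4738; -0.8016 -0.2308 -0.5515; -0.2790 -0.6714 0.6866]

rotation (euler_zyx) = (-2.1539, 0.2828, -0.7742)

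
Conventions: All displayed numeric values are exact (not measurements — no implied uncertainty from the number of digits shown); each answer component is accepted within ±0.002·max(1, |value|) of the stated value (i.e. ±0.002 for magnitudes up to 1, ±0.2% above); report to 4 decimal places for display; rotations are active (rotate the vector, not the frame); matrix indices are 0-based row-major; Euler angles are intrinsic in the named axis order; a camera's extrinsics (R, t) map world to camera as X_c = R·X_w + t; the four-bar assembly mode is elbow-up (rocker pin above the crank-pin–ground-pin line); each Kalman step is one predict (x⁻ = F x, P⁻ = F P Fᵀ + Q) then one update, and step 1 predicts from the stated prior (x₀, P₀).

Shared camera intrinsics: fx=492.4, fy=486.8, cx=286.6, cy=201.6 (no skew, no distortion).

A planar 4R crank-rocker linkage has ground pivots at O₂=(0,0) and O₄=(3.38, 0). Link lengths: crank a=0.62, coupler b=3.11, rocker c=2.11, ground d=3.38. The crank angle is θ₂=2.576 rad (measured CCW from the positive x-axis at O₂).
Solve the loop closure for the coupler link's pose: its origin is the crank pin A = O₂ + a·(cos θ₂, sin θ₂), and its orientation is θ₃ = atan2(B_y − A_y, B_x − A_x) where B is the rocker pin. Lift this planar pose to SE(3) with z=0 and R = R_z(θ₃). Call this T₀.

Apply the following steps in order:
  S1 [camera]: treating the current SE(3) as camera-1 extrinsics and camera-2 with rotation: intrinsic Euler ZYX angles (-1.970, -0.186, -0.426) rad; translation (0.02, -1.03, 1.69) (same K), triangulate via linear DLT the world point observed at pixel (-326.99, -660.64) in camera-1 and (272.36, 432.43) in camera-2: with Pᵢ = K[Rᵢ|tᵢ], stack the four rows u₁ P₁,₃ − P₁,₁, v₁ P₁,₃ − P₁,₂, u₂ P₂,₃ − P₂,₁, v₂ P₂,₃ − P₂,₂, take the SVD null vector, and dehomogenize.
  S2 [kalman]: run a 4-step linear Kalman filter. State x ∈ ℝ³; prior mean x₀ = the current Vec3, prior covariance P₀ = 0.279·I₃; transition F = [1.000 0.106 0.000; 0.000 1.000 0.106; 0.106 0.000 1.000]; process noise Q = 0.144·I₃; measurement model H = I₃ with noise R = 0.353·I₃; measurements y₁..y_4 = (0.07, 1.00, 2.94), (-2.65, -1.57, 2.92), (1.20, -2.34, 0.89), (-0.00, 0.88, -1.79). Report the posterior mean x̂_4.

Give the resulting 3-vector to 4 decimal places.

result = (-0.3421, -0.2508, 0.0377)

source (fourbar_fk): coupler pose = R=[0.8865 -0.4627 0.0000; 0.4627 0.8865 0.0000; 0.0000 0.0000 1.0000], t=(-0.5234, 0.3323, 0.0000)
after S1 (triangulate): (-1.9552, -1.7065, 1.1773)
after S2 (kf_track): (-0.3421, -0.2508, 0.0377)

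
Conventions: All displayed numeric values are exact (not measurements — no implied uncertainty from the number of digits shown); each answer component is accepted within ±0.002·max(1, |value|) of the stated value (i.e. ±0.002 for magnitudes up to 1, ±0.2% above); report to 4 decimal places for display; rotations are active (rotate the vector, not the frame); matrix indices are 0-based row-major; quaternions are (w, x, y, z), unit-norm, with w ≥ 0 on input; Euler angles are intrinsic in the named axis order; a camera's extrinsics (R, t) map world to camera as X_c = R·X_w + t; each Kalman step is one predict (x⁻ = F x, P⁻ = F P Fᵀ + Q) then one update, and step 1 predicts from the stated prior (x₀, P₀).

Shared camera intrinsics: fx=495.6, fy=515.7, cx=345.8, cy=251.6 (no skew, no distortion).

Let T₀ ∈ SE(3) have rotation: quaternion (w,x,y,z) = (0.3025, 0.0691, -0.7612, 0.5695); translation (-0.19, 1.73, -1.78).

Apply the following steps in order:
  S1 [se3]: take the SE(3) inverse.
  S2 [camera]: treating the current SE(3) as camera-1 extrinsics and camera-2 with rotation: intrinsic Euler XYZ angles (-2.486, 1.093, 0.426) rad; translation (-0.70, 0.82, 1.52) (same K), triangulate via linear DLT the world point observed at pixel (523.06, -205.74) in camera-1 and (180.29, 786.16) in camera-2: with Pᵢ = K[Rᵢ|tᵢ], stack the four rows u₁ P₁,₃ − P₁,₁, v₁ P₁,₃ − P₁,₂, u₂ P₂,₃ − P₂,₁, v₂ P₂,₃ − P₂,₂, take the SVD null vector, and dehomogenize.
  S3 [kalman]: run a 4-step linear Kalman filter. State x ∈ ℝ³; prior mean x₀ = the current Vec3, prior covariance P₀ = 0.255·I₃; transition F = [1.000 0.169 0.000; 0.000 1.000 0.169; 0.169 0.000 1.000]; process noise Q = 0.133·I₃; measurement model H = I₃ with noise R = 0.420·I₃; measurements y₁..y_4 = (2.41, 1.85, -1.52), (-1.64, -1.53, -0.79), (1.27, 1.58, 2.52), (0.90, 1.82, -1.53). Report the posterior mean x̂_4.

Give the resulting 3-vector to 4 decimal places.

result = (0.6479, 1.0426, -0.1178)

after S1 (invert_se3): R=[-0.8074 0.2393 0.5392; -0.4497 0.3418 -0.8252; -0.3818 -0.9088 -0.1684], t=(0.3923, -2.1456, 1.2000)
after S2 (triangulate): (-0.8896, -1.1694, 0.1669)
after S3 (kf_track): (0.6479, 1.0426, -0.1178)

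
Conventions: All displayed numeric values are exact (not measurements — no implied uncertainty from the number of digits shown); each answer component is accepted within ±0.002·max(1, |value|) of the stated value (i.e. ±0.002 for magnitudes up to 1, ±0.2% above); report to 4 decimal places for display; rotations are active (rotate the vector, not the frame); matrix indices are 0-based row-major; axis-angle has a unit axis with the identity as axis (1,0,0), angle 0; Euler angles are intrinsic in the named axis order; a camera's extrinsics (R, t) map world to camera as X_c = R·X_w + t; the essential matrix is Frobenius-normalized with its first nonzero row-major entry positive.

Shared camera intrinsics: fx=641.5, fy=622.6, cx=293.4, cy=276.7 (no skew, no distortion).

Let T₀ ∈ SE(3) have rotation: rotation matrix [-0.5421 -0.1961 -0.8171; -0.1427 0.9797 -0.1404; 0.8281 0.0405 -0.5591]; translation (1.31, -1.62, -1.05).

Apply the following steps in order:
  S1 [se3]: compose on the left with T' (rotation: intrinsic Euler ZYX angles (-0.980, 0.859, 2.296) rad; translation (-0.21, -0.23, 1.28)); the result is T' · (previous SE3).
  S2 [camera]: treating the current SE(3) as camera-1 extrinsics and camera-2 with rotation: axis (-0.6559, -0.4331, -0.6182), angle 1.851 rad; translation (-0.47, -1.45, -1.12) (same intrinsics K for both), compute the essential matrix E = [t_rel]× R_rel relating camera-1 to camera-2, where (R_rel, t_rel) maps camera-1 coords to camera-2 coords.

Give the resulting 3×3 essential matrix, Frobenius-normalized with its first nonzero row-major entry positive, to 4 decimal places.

after S1 (compose_se3): R=[-0.9100 -0.3383 0.2396; 0.4142 -0.7167 0.5611; -0.0181 0.6099 0.7923], t=(1.5940, 0.4200, -0.0489)
after S2 (essential): [0.5140 -0.4399 0.0828; 0.1798 -0.0890 -0.0527; -0.2843 -0.2591 0.5869]

matrix = [0.5140 -0.4399 0.0828; 0.1798 -0.0890 -0.0527; -0.2843 -0.2591 0.5869]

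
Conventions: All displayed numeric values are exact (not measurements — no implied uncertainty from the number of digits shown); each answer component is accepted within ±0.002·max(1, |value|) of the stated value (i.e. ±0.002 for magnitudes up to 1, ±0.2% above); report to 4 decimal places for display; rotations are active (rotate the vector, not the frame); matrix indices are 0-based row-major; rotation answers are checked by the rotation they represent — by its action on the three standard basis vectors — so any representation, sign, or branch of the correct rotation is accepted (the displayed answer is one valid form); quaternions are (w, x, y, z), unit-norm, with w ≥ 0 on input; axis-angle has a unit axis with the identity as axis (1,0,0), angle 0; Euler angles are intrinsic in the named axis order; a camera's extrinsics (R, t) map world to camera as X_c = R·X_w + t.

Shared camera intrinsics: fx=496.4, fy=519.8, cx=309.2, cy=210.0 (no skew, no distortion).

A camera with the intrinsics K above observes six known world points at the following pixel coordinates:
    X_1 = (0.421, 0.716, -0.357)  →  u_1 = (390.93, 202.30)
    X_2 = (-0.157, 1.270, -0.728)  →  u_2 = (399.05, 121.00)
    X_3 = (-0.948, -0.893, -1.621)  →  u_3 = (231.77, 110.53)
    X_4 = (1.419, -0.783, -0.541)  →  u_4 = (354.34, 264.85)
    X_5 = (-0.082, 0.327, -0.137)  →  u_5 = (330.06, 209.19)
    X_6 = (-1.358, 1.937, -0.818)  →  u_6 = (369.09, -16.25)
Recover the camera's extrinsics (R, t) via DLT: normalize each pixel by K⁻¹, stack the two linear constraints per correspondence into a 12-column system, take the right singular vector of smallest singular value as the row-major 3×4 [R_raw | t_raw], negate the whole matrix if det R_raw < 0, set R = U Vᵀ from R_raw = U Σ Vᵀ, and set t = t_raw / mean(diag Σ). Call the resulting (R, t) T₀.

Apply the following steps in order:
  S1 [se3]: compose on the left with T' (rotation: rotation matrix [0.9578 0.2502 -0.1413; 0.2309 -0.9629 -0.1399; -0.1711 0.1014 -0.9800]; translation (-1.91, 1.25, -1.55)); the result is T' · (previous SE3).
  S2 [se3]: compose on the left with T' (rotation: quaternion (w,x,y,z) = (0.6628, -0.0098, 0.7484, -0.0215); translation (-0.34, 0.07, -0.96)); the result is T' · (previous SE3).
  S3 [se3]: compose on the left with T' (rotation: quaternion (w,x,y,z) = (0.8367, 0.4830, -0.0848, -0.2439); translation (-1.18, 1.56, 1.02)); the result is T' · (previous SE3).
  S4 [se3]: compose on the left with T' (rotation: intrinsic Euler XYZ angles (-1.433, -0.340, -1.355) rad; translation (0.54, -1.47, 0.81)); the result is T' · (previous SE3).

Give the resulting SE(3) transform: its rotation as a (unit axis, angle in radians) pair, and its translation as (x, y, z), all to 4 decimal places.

rotation (axis_angle) = ((0.8307, 0.2617, -0.4914), 1.4597), translation = (0.8642, 3.3511, -6.9231)

source (pnp_recover): camera pose = R=[0.7281 0.6687 -0.1507; 0.4710 -0.3284 0.8187; 0.4981 -0.6670 -0.5541], t=(0.0400, 0.2499, 5.4090)
after S1 (compose_se3): R=[0.7448 0.6527 0.1389; -0.3551 0.5639 -0.7456; -0.5649 0.5060 0.6518], t=(-2.5735, 0.2618, -6.8325)
after S2 (compose_se3): R=[-0.6559 0.4310 0.6198; -0.3760 0.5254 -0.7633; -0.6546 -0.7336 -0.1825], t=(-6.8060, 0.5737, 2.4032)
after S3 (compose_se3): R=[-0.4440 0.8218 0.3570; 0.6675 0.5692 -0.4801; -0.5978 0.0252 -0.8013], t=(-7.7985, 3.2901, 3.3925)
after S4 (compose_se3): R=[0.7244 0.6816 -0.1028; -0.2950 0.1718 -0.9399; -0.6230 0.7112 0.3255], t=(0.8642, 3.3511, -6.9231)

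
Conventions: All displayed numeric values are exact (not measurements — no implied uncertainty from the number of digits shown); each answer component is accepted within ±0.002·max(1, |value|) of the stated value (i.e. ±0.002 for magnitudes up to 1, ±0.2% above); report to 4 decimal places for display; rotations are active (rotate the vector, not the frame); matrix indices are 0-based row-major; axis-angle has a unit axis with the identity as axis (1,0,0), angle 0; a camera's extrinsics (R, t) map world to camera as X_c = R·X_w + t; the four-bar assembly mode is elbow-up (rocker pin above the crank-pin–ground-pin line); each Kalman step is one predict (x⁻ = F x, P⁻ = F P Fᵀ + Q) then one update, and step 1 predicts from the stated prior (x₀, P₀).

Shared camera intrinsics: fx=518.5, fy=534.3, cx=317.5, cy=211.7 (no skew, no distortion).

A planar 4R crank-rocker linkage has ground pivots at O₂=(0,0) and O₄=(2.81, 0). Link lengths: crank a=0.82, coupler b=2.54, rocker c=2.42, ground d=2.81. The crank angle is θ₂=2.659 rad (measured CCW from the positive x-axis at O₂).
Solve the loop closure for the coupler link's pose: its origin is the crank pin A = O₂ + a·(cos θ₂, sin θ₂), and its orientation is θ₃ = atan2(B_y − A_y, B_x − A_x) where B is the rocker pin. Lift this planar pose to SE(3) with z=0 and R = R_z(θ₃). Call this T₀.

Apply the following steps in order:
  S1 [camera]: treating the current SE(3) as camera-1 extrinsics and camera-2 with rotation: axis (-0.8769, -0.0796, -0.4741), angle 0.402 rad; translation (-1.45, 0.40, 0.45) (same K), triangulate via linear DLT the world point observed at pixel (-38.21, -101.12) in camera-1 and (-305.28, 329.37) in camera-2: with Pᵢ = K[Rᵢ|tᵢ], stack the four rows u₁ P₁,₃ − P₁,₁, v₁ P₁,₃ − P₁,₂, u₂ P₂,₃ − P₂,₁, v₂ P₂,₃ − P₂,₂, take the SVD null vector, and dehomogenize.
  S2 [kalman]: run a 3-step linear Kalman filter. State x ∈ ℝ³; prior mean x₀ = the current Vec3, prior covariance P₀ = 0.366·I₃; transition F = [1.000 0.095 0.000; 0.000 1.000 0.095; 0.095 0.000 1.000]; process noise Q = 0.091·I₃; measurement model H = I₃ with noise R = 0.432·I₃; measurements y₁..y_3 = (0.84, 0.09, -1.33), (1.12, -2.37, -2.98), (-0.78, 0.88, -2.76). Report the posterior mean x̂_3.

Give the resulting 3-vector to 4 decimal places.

result = (-0.2741, -0.5096, -1.7256)

source (fourbar_fk): coupler pose = R=[0.8017 -0.5978 0.0000; 0.5978 0.8017 0.0000; 0.0000 0.0000 1.0000], t=(-0.7264, 0.3805, 0.0000)
after S1 (triangulate): (-1.4229, -0.8563, 1.9753)
after S2 (kf_track): (-0.2741, -0.5096, -1.7256)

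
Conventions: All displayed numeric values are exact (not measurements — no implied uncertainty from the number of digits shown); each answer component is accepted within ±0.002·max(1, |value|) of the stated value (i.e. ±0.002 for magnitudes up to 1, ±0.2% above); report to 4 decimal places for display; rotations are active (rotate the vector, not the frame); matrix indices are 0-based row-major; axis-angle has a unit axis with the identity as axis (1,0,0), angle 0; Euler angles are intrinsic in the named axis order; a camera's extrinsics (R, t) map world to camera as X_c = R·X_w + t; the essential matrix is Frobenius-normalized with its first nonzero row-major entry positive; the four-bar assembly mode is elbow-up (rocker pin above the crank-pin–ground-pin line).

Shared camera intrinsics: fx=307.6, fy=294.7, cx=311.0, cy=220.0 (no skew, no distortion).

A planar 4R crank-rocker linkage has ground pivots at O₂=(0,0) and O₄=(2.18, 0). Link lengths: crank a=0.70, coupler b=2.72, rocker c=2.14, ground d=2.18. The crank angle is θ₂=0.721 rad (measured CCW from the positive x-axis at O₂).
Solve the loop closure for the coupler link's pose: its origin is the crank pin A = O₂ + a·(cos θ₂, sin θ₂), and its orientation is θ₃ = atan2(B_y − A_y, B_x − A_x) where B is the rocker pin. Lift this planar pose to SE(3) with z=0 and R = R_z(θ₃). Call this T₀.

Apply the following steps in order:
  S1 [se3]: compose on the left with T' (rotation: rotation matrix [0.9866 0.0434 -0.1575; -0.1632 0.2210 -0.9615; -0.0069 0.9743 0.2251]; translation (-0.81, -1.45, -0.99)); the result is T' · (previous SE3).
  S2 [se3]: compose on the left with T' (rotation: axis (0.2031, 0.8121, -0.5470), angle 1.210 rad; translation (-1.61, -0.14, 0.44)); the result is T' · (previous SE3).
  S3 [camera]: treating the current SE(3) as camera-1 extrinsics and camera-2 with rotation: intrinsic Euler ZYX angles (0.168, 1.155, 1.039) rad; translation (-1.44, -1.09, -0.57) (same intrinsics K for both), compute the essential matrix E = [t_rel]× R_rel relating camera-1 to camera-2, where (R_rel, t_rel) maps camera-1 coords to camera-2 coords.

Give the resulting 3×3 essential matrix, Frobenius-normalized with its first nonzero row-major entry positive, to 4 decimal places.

matrix = [0.1859 0.4637 0.3844; -0.3537 0.4834 -0.1137; -0.3590 0.0474 -0.3159]

source (fourbar_fk): coupler pose = R=[0.8063 -0.5915 0.0000; 0.5915 0.8063 0.0000; 0.0000 0.0000 1.0000], t=(0.5258, 0.4621, 0.0000)
after S1 (compose_se3): R=[0.8211 -0.5486 -0.1575; -0.0009 0.2747 -0.9615; 0.5708 0.7897 0.2251], t=(-0.2712, -1.4337, -0.5434)
after S2 (compose_se3): R=[0.7039 0.5048 -0.4996; -0.6058 0.0594 -0.7934; -0.3709 0.8612 0.3477], t=(-2.9736, -0.8886, 0.5081)
after S3 (essential): [0.1859 0.4637 0.3844; -0.3537 0.4834 -0.1137; -0.3590 0.0474 -0.3159]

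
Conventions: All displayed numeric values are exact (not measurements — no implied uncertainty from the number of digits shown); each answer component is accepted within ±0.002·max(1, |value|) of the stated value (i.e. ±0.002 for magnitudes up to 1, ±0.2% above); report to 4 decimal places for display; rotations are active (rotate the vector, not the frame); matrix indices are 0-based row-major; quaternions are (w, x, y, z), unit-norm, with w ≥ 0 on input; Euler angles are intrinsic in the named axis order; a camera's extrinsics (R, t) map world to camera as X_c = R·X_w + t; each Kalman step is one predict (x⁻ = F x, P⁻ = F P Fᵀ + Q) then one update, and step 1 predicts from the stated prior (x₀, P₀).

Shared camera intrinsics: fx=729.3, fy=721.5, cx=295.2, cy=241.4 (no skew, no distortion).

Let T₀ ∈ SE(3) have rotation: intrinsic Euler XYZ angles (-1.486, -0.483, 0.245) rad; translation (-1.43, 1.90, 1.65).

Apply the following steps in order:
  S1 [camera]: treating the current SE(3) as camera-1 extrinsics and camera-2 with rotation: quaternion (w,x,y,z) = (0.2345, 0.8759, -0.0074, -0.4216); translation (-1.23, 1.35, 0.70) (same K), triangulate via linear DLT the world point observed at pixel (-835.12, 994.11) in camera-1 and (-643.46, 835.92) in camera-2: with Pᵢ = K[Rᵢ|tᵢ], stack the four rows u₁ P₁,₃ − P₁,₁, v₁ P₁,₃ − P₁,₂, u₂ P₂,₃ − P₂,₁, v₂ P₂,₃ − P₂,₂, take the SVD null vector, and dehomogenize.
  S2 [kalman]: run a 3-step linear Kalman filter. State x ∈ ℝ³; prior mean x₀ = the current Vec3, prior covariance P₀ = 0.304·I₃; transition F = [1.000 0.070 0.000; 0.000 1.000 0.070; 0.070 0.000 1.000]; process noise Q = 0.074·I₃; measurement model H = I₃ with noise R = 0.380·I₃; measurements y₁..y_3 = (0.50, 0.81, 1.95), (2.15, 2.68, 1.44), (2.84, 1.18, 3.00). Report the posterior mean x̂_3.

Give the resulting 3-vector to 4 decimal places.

result = (1.6913, 1.5306, 1.9816)

after S1 (triangulate): (-0.9105, 0.3391, 0.1331)
after S2 (kf_track): (1.6913, 1.5306, 1.9816)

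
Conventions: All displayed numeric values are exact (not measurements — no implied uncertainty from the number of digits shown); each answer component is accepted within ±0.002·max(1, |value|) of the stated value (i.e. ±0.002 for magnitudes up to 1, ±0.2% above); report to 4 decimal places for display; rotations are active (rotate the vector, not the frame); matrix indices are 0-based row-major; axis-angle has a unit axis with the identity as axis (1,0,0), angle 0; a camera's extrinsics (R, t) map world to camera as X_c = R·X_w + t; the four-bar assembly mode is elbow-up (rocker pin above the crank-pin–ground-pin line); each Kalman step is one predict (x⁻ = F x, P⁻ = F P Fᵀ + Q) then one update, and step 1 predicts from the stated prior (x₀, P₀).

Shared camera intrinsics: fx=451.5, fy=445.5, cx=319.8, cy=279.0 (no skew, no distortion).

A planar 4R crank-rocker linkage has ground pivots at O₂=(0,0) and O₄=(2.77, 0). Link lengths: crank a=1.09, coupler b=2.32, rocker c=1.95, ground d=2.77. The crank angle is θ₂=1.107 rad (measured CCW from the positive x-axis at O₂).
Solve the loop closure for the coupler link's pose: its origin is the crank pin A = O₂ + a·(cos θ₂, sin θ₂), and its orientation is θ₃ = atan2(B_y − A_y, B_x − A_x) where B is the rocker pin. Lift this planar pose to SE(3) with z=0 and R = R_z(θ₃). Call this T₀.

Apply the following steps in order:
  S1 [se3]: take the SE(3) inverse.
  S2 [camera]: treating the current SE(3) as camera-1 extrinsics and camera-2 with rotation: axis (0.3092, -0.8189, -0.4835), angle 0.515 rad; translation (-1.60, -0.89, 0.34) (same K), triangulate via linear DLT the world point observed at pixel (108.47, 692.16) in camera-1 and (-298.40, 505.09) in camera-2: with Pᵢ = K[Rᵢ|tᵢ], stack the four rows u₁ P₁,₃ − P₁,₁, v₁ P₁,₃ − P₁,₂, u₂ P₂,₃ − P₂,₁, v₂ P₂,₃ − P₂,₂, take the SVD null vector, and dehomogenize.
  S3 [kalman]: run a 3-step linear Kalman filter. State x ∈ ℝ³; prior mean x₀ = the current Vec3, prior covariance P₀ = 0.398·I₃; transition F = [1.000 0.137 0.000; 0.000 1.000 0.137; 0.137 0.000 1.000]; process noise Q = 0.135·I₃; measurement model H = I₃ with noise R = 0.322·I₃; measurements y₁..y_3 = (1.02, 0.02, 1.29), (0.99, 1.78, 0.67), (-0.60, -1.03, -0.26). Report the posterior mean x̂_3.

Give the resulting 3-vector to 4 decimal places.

source (fourbar_fk): coupler pose = R=[0.9089 -0.4170 0.0000; 0.4170 0.9089 0.0000; 0.0000 0.0000 1.0000], t=(0.4876, 0.9749, 0.0000)
after S1 (invert_se3): R=[0.9089 0.4170 0.0000; -0.4170 0.9089 0.0000; 0.0000 0.0000 1.0000], t=(-0.8497, -0.6827, 0.0000)
after S2 (triangulate): (-0.5067, 1.7679, 1.2243)
after S3 (kf_track): (0.1245, 0.2022, 0.3465)

result = (0.1245, 0.2022, 0.3465)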